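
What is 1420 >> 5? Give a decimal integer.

1420 = 10110001100
shift right by 5 → 00000101100 = 44
(equivalently, floor(1420 / 32))

44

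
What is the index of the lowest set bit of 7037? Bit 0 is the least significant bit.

7037 = 1101101111101
Trailing zeros: 0, so the lowest set bit is bit 0 (value 1).

0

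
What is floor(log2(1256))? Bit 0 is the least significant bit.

10

1256 = 10011101000
The topmost 1 is at position 10 (since 2^10 = 1024 ≤ 1256 < 2048).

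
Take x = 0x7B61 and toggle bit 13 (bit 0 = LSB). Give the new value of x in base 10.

x = 111101101100001
bit 13 is currently 1; toggle it via x ^ (1 << 13) = x ^ 8192
→ 101101101100001 = 23393

23393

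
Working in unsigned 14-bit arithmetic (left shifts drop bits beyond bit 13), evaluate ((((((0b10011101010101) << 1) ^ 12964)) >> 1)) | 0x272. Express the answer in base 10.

7799

0b10011101010101 = 10011101010101
→ << 1 (mod 2^14) → 00111010101010 = 3754
12964 = 11001010100100
→ ^ → 11110000001110 = 15374
→ >> 1 → 01111000000111 = 7687
0x272 = 00001001110010
→ | → 01111001110111 = 7799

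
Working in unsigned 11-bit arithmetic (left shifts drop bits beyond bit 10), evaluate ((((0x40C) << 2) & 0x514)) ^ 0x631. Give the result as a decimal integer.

0x40C = 10000001100
→ << 2 (mod 2^11) → 00000110000 = 48
0x514 = 10100010100
→ & → 00000010000 = 16
0x631 = 11000110001
→ ^ → 11000100001 = 1569

1569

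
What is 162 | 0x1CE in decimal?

494

162 = 010100010
0x1CE = 111001110
 OR → 111101110 = 494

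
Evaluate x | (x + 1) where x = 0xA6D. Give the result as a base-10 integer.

x = 101001101101 = 2669
x + 1 = 101001101110
OR    = 101001101111 = 2671
(x | (x + 1) sets the lowest cleared bit.)

2671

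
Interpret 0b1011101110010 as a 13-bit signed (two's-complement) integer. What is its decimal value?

pattern = 1011101110010 (MSB is 1 ⇒ negative)
Invert: 0100010001101, add 1 → 0100010001110 = 2190, so the value is -2190.
(Equivalently: 6002 - 2^13 = 6002 - 8192 = -2190.)

-2190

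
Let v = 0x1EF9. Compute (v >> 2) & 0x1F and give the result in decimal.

30

v = 1111011111001
Shift right by 2: 11110111110
Mask low 5 bits: 11110 = 30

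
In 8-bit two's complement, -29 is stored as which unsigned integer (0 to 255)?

227

29 in 8 bits: 00011101
Invert: 11100010
Add 1:  11100011 = 227
(Check: 2^8 - 29 = 256 - 29 = 227.)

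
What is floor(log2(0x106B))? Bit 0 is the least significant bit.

0x106B = 1000001101011
The topmost 1 is at position 12 (since 2^12 = 4096 ≤ 4203 < 8192).

12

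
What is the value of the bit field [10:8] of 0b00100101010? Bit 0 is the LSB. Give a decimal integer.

v = 00100101010
Shift right by 8: 001
Mask low 3 bits: 001 = 1

1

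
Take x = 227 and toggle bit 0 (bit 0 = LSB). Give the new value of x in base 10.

226

x = 011100011
bit 0 is currently 1; toggle it via x ^ (1 << 0) = x ^ 1
→ 011100010 = 226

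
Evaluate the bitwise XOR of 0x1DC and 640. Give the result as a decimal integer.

0x1DC = 0111011100
640 = 1010000000
XOR → 1101011100 = 860

860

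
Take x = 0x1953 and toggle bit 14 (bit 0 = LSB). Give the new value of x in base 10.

22867

x = 0001100101010011
bit 14 is currently 0; toggle it via x ^ (1 << 14) = x ^ 16384
→ 0101100101010011 = 22867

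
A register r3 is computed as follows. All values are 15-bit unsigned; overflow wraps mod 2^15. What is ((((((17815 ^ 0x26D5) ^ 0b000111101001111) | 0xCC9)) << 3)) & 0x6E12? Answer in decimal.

26112

17815 = 100010110010111
0x26D5 = 010011011010101
→ ^ → 110001101000010 = 25410
0b000111101001111 = 000111101001111
→ ^ → 110110000001101 = 27661
0xCC9 = 000110011001001
→ | → 110110011001101 = 27853
→ << 3 (mod 2^15) → 110011001101000 = 26216
0x6E12 = 110111000010010
→ & → 110011000000000 = 26112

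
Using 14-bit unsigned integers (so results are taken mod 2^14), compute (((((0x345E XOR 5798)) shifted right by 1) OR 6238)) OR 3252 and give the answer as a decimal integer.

7678

0x345E = 11010001011110
5798 = 01011010100110
→ XOR → 10001011111000 = 8952
→ shifted right by 1 → 01000101111100 = 4476
6238 = 01100001011110
→ OR → 01100101111110 = 6526
3252 = 00110010110100
→ OR → 01110111111110 = 7678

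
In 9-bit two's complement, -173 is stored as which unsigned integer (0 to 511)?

173 in 9 bits: 010101101
Invert: 101010010
Add 1:  101010011 = 339
(Check: 2^9 - 173 = 512 - 173 = 339.)

339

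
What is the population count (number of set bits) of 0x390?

4

0x390 = 1110010000
Count the 1s: 1 + 1 + 1 + 1 = 4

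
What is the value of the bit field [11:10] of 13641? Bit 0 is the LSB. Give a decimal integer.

1

v = 11010101001001
Shift right by 10: 1101
Mask low 2 bits: 01 = 1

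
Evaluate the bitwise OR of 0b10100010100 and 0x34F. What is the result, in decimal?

1887

a = 10100010100
0x34F = 01101001111
 OR → 11101011111 = 1887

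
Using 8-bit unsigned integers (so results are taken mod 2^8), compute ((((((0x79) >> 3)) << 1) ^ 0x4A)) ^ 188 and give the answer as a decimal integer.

0x79 = 01111001
→ >> 3 → 00001111 = 15
→ << 1 (mod 2^8) → 00011110 = 30
0x4A = 01001010
→ ^ → 01010100 = 84
188 = 10111100
→ ^ → 11101000 = 232

232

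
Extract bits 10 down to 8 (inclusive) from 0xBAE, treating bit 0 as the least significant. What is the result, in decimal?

v = 101110101110
Shift right by 8: 1011
Mask low 3 bits: 011 = 3

3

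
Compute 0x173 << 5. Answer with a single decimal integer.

11872

0x173 = 00000101110011
shift left by 5 → 10111001100000 = 11872
(equivalently, 371 × 2^5 = 371 × 32)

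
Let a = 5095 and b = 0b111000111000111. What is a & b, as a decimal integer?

5095 = 001001111100111
b = 111000111000111
AND → 001000111000111 = 4551

4551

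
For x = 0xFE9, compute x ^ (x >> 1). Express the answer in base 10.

2077

x = 111111101001 = 4073
x>>1 = 011111110100
XOR  = 100000011101 = 2077
(x ^ (x >> 1) gives the standard binary-reflected Gray code of x.)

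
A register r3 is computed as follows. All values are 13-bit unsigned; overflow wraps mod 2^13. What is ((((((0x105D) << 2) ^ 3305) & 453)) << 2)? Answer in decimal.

1556

0x105D = 1000001011101
→ << 2 (mod 2^13) → 0000101110100 = 372
3305 = 0110011101001
→ ^ → 0110110011101 = 3485
453 = 0000111000101
→ & → 0000110000101 = 389
→ << 2 (mod 2^13) → 0011000010100 = 1556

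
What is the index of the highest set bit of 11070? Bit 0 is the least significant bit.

11070 = 10101100111110
The topmost 1 is at position 13 (since 2^13 = 8192 ≤ 11070 < 16384).

13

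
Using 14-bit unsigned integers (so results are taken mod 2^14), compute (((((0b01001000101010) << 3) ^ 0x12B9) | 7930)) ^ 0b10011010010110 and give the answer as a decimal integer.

0b01001000101010 = 01001000101010
→ << 3 (mod 2^14) → 01000101010000 = 4432
0x12B9 = 01001010111001
→ ^ → 00001111101001 = 1001
7930 = 01111011111010
→ | → 01111111111011 = 8187
0b10011010010110 = 10011010010110
→ ^ → 11100101101101 = 14701

14701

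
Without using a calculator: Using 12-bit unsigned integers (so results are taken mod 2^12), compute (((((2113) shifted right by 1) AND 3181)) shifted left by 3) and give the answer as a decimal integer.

256

2113 = 100001000001
→ shifted right by 1 → 010000100000 = 1056
3181 = 110001101101
→ AND → 010000100000 = 1056
→ shifted left by 3 (mod 2^12) → 000100000000 = 256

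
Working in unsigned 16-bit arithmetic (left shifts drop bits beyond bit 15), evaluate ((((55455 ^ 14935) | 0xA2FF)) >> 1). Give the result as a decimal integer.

55455 = 1101100010011111
14935 = 0011101001010111
→ ^ → 1110001011001000 = 58056
0xA2FF = 1010001011111111
→ | → 1110001011111111 = 58111
→ >> 1 → 0111000101111111 = 29055

29055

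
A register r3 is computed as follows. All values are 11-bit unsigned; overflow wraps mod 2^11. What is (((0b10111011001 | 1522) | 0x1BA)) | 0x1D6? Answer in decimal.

1535

0b10111011001 = 10111011001
1522 = 10111110010
→ | → 10111111011 = 1531
0x1BA = 00110111010
→ | → 10111111011 = 1531
0x1D6 = 00111010110
→ | → 10111111111 = 1535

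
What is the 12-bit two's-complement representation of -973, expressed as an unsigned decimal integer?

973 in 12 bits: 001111001101
Invert: 110000110010
Add 1:  110000110011 = 3123
(Check: 2^12 - 973 = 4096 - 973 = 3123.)

3123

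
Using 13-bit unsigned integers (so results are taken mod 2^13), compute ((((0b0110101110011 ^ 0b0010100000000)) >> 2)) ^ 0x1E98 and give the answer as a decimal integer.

0b0110101110011 = 0110101110011
0b0010100000000 = 0010100000000
→ ^ → 0100001110011 = 2163
→ >> 2 → 0001000011100 = 540
0x1E98 = 1111010011000
→ ^ → 1110010000100 = 7300

7300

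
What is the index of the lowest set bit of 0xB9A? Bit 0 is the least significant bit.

0xB9A = 101110011010
Trailing zeros: 1, so the lowest set bit is bit 1 (value 2).

1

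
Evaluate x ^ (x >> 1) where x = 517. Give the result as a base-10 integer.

x = 1000000101 = 517
x>>1 = 0100000010
XOR  = 1100000111 = 775
(x ^ (x >> 1) gives the standard binary-reflected Gray code of x.)

775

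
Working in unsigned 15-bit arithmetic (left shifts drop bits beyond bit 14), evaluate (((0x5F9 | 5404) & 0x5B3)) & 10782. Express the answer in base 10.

16

0x5F9 = 000010111111001
5404 = 001010100011100
→ | → 001010111111101 = 5629
0x5B3 = 000010110110011
→ & → 000010110110001 = 1457
10782 = 010101000011110
→ & → 000000000010000 = 16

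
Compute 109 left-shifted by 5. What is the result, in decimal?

3488

109 = 000001101101
shift left by 5 → 110110100000 = 3488
(equivalently, 109 × 2^5 = 109 × 32)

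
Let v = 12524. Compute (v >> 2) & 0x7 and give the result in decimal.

v = 11000011101100
Shift right by 2: 110000111011
Mask low 3 bits: 011 = 3

3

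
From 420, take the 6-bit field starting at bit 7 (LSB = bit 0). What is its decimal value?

v = 0000110100100
Shift right by 7: 000011
Mask low 6 bits: 000011 = 3

3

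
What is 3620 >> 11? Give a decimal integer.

3620 = 111000100100
shift right by 11 → 000000000001 = 1
(equivalently, floor(3620 / 2048))

1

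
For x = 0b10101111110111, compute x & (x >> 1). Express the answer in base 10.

499

x = 10101111110111 = 11255
x>>1 = 01010111111011
AND  = 00000111110011 = 499
(x & (x >> 1) has a 1 wherever x has two consecutive 1 bits.)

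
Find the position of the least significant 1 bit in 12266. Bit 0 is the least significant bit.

1

12266 = 10111111101010
Trailing zeros: 1, so the lowest set bit is bit 1 (value 2).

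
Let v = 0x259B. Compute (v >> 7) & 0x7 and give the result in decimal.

3

v = 10010110011011
Shift right by 7: 1001011
Mask low 3 bits: 011 = 3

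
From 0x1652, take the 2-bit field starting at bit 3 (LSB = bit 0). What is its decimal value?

2

v = 1011001010010
Shift right by 3: 1011001010
Mask low 2 bits: 10 = 2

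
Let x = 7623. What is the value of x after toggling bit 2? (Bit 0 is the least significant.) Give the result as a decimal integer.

x = 1110111000111
bit 2 is currently 1; toggle it via x ^ (1 << 2) = x ^ 4
→ 1110111000011 = 7619

7619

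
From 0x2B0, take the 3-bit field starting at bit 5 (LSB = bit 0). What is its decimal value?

5

v = 1010110000
Shift right by 5: 10101
Mask low 3 bits: 101 = 5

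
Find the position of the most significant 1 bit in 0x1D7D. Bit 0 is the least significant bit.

0x1D7D = 1110101111101
The topmost 1 is at position 12 (since 2^12 = 4096 ≤ 7549 < 8192).

12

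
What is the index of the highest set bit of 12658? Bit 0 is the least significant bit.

12658 = 11000101110010
The topmost 1 is at position 13 (since 2^13 = 8192 ≤ 12658 < 16384).

13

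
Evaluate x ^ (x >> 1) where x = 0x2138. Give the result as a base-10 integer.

x = 10000100111000 = 8504
x>>1 = 01000010011100
XOR  = 11000110100100 = 12708
(x ^ (x >> 1) gives the standard binary-reflected Gray code of x.)

12708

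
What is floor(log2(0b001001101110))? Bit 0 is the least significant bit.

0b001001101110 = 1001101110
The topmost 1 is at position 9 (since 2^9 = 512 ≤ 622 < 1024).

9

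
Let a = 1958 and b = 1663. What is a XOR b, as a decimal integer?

1958 = 11110100110
1663 = 11001111111
XOR → 00111011001 = 473

473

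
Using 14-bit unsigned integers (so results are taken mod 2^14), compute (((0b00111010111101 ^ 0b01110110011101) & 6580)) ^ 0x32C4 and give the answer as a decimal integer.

9188

0b00111010111101 = 00111010111101
0b01110110011101 = 01110110011101
→ ^ → 01001100100000 = 4896
6580 = 01100110110100
→ & → 01000100100000 = 4384
0x32C4 = 11001011000100
→ ^ → 10001111100100 = 9188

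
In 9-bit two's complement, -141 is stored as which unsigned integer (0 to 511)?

371

141 in 9 bits: 010001101
Invert: 101110010
Add 1:  101110011 = 371
(Check: 2^9 - 141 = 512 - 141 = 371.)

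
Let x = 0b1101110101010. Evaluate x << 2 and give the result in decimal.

28328

x = 001101110101010
shift left by 2 → 110111010101000 = 28328
(equivalently, 7082 × 2^2 = 7082 × 4)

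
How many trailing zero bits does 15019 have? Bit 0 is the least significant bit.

15019 = 11101010101011
Trailing zeros: 0, so the lowest set bit is bit 0 (value 1).

0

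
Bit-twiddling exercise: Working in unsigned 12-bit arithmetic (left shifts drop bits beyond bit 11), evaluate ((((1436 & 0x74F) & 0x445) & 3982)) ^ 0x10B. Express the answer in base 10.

1436 = 010110011100
0x74F = 011101001111
→ & → 010100001100 = 1292
0x445 = 010001000101
→ & → 010000000100 = 1028
3982 = 111110001110
→ & → 010000000100 = 1028
0x10B = 000100001011
→ ^ → 010100001111 = 1295

1295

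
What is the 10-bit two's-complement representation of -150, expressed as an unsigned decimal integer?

874

150 in 10 bits: 0010010110
Invert: 1101101001
Add 1:  1101101010 = 874
(Check: 2^10 - 150 = 1024 - 150 = 874.)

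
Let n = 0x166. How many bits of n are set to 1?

0x166 = 101100110
Count the 1s: 1 + 1 + 1 + 1 + 1 = 5

5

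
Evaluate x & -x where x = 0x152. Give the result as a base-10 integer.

2

x = 101010010 = 338
-x (two's complement) = …010101110
AND   = 000000010 = 2
(x & -x isolates the lowest set bit of x.)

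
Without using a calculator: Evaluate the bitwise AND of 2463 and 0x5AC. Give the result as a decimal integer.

396

2463 = 100110011111
0x5AC = 010110101100
AND → 000110001100 = 396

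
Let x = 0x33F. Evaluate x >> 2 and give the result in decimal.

0x33F = 1100111111
shift right by 2 → 0011001111 = 207
(equivalently, floor(831 / 4))

207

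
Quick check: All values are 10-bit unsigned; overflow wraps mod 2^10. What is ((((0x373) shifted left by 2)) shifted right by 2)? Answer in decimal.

0x373 = 1101110011
→ shifted left by 2 (mod 2^10) → 0111001100 = 460
→ shifted right by 2 → 0001110011 = 115

115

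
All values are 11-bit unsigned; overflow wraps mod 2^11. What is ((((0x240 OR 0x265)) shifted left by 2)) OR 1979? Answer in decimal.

0x240 = 01001000000
0x265 = 01001100101
→ OR → 01001100101 = 613
→ shifted left by 2 (mod 2^11) → 00110010100 = 404
1979 = 11110111011
→ OR → 11110111111 = 1983

1983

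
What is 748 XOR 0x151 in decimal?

748 = 1011101100
0x151 = 0101010001
XOR → 1110111101 = 957

957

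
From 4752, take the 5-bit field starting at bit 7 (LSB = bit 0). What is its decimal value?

5

v = 01001010010000
Shift right by 7: 0100101
Mask low 5 bits: 00101 = 5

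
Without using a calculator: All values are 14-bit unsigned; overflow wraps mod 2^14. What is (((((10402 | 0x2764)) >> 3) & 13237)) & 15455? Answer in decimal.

10402 = 10100010100010
0x2764 = 10011101100100
→ | → 10111111100110 = 12262
→ >> 3 → 00010111111100 = 1532
13237 = 11001110110101
→ & → 00000110110100 = 436
15455 = 11110001011111
→ & → 00000000010100 = 20

20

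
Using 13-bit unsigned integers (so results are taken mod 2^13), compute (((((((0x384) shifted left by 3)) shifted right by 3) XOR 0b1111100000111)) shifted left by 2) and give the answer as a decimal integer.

4620

0x384 = 0001110000100
→ shifted left by 3 (mod 2^13) → 1110000100000 = 7200
→ shifted right by 3 → 0001110000100 = 900
0b1111100000111 = 1111100000111
→ XOR → 1110010000011 = 7299
→ shifted left by 2 (mod 2^13) → 1001000001100 = 4620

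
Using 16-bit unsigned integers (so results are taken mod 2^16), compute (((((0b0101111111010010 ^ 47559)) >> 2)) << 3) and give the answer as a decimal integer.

52264

0b0101111111010010 = 0101111111010010
47559 = 1011100111000111
→ ^ → 1110011000010101 = 58901
→ >> 2 → 0011100110000101 = 14725
→ << 3 (mod 2^16) → 1100110000101000 = 52264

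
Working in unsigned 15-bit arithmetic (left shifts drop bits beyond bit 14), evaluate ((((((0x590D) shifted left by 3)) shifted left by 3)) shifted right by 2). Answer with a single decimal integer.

4304

0x590D = 101100100001101
→ shifted left by 3 (mod 2^15) → 100100001101000 = 18536
→ shifted left by 3 (mod 2^15) → 100001101000000 = 17216
→ shifted right by 2 → 001000011010000 = 4304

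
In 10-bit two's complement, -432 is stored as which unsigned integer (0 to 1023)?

432 in 10 bits: 0110110000
Invert: 1001001111
Add 1:  1001010000 = 592
(Check: 2^10 - 432 = 1024 - 432 = 592.)

592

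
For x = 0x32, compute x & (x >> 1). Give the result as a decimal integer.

x = 110010 = 50
x>>1 = 011001
AND  = 010000 = 16
(x & (x >> 1) has a 1 wherever x has two consecutive 1 bits.)

16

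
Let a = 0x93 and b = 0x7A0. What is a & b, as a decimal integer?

128

0x93 = 00010010011
0x7A0 = 11110100000
AND → 00010000000 = 128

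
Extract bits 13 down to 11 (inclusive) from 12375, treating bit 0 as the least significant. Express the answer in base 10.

6

v = 11000001010111
Shift right by 11: 110
Mask low 3 bits: 110 = 6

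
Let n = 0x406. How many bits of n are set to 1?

0x406 = 10000000110
Count the 1s: 1 + 1 + 1 = 3

3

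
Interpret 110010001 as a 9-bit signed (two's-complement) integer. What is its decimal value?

-111

pattern = 110010001 (MSB is 1 ⇒ negative)
Invert: 001101110, add 1 → 001101111 = 111, so the value is -111.
(Equivalently: 401 - 2^9 = 401 - 512 = -111.)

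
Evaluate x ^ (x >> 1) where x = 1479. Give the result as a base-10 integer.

1828

x = 10111000111 = 1479
x>>1 = 01011100011
XOR  = 11100100100 = 1828
(x ^ (x >> 1) gives the standard binary-reflected Gray code of x.)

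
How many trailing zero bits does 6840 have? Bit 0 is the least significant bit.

3

6840 = 1101010111000
Trailing zeros: 3, so the lowest set bit is bit 3 (value 8).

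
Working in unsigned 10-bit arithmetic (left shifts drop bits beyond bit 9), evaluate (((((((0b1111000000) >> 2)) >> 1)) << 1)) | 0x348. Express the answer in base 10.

1016

0b1111000000 = 1111000000
→ >> 2 → 0011110000 = 240
→ >> 1 → 0001111000 = 120
→ << 1 (mod 2^10) → 0011110000 = 240
0x348 = 1101001000
→ | → 1111111000 = 1016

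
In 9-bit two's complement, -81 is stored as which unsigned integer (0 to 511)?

81 in 9 bits: 001010001
Invert: 110101110
Add 1:  110101111 = 431
(Check: 2^9 - 81 = 512 - 81 = 431.)

431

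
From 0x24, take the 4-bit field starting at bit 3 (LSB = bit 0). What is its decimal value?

v = 000100100
Shift right by 3: 000100
Mask low 4 bits: 0100 = 4

4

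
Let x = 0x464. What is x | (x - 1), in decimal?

x = 10001100100 = 1124
x - 1 = 10001100011
OR    = 10001100111 = 1127
(x | (x - 1) sets all bits below the lowest set bit.)

1127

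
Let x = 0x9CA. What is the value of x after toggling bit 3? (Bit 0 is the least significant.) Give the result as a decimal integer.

2498

x = 00100111001010
bit 3 is currently 1; toggle it via x ^ (1 << 3) = x ^ 8
→ 00100111000010 = 2498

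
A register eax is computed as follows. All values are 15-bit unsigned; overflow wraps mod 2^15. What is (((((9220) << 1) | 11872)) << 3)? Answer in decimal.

29504

9220 = 010010000000100
→ << 1 (mod 2^15) → 100100000001000 = 18440
11872 = 010111001100000
→ | → 110111001101000 = 28264
→ << 3 (mod 2^15) → 111001101000000 = 29504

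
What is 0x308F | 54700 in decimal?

0x308F = 0011000010001111
54700 = 1101010110101100
 OR → 1111010110101111 = 62895

62895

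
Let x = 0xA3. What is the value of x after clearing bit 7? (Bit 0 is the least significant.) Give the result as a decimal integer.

x = 10100011
bit 7 is currently 1; clear it via x & ~(1 << 7) = x & ~128
→ 00100011 = 35

35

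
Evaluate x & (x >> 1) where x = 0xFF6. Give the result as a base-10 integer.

2034

x = 111111110110 = 4086
x>>1 = 011111111011
AND  = 011111110010 = 2034
(x & (x >> 1) has a 1 wherever x has two consecutive 1 bits.)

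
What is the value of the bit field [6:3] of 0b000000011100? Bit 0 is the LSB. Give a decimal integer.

3

v = 000000011100
Shift right by 3: 000000011
Mask low 4 bits: 0011 = 3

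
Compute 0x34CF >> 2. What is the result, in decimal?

0x34CF = 11010011001111
shift right by 2 → 00110100110011 = 3379
(equivalently, floor(13519 / 4))

3379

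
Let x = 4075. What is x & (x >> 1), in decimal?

2017

x = 111111101011 = 4075
x>>1 = 011111110101
AND  = 011111100001 = 2017
(x & (x >> 1) has a 1 wherever x has two consecutive 1 bits.)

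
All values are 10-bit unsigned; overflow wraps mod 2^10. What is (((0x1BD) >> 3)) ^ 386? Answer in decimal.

0x1BD = 0110111101
→ >> 3 → 0000110111 = 55
386 = 0110000010
→ ^ → 0110110101 = 437

437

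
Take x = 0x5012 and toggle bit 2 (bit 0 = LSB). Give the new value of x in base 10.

x = 101000000010010
bit 2 is currently 0; toggle it via x ^ (1 << 2) = x ^ 4
→ 101000000010110 = 20502

20502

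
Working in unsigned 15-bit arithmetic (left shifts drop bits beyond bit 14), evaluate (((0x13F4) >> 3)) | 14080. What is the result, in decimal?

14206

0x13F4 = 001001111110100
→ >> 3 → 000001001111110 = 638
14080 = 011011100000000
→ | → 011011101111110 = 14206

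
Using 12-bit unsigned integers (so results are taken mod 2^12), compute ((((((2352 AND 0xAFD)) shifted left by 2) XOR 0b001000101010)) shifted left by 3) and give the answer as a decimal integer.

1872

2352 = 100100110000
0xAFD = 101011111101
→ AND → 100000110000 = 2096
→ shifted left by 2 (mod 2^12) → 000011000000 = 192
0b001000101010 = 001000101010
→ XOR → 001011101010 = 746
→ shifted left by 3 (mod 2^12) → 011101010000 = 1872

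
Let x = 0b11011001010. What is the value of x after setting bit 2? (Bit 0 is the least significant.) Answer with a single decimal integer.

x = 11011001010
bit 2 is currently 0; set it via x | (1 << 2) = x | 4
→ 11011001110 = 1742

1742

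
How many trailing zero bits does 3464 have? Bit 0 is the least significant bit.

3

3464 = 110110001000
Trailing zeros: 3, so the lowest set bit is bit 3 (value 8).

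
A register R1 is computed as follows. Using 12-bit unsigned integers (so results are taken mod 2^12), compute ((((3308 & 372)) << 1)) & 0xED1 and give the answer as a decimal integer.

192

3308 = 110011101100
372 = 000101110100
→ & → 000001100100 = 100
→ << 1 (mod 2^12) → 000011001000 = 200
0xED1 = 111011010001
→ & → 000011000000 = 192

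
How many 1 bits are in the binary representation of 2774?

7

2774 = 101011010110
Count the 1s: 1 + 1 + 1 + 1 + 1 + 1 + 1 = 7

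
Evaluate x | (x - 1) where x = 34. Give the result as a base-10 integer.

35

x = 100010 = 34
x - 1 = 100001
OR    = 100011 = 35
(x | (x - 1) sets all bits below the lowest set bit.)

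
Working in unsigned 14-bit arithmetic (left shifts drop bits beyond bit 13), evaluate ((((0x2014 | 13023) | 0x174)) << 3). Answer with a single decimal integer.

0x2014 = 10000000010100
13023 = 11001011011111
→ | → 11001011011111 = 13023
0x174 = 00000101110100
→ | → 11001111111111 = 13311
→ << 3 (mod 2^14) → 01111111111000 = 8184

8184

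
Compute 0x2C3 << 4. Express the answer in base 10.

11312

0x2C3 = 00001011000011
shift left by 4 → 10110000110000 = 11312
(equivalently, 707 × 2^4 = 707 × 16)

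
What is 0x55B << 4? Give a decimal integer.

0x55B = 000010101011011
shift left by 4 → 101010110110000 = 21936
(equivalently, 1371 × 2^4 = 1371 × 16)

21936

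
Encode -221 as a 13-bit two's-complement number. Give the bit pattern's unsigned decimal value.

221 in 13 bits: 0000011011101
Invert: 1111100100010
Add 1:  1111100100011 = 7971
(Check: 2^13 - 221 = 8192 - 221 = 7971.)

7971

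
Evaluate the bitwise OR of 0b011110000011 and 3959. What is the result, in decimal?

a = 011110000011
3959 = 111101110111
 OR → 111111110111 = 4087

4087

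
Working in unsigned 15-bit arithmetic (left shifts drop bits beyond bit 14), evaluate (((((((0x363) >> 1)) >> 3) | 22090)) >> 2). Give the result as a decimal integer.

0x363 = 000001101100011
→ >> 1 → 000000110110001 = 433
→ >> 3 → 000000000110110 = 54
22090 = 101011001001010
→ | → 101011001111110 = 22142
→ >> 2 → 001010110011111 = 5535

5535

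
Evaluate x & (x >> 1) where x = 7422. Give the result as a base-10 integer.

3198

x = 1110011111110 = 7422
x>>1 = 0111001111111
AND  = 0110001111110 = 3198
(x & (x >> 1) has a 1 wherever x has two consecutive 1 bits.)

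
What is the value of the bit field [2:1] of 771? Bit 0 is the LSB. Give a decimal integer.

1

v = 1100000011
Shift right by 1: 110000001
Mask low 2 bits: 01 = 1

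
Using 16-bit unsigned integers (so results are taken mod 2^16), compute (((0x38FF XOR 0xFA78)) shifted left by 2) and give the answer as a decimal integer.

2588

0x38FF = 0011100011111111
0xFA78 = 1111101001111000
→ XOR → 1100001010000111 = 49799
→ shifted left by 2 (mod 2^16) → 0000101000011100 = 2588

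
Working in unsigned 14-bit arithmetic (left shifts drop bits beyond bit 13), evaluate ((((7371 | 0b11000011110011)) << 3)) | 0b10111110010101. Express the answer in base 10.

12253

7371 = 01110011001011
0b11000011110011 = 11000011110011
→ | → 11110011111011 = 15611
→ << 3 (mod 2^14) → 10011111011000 = 10200
0b10111110010101 = 10111110010101
→ | → 10111111011101 = 12253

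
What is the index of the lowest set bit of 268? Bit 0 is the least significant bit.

268 = 100001100
Trailing zeros: 2, so the lowest set bit is bit 2 (value 4).

2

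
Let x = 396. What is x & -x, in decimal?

4

x = 110001100 = 396
-x (two's complement) = …001110100
AND   = 000000100 = 4
(x & -x isolates the lowest set bit of x.)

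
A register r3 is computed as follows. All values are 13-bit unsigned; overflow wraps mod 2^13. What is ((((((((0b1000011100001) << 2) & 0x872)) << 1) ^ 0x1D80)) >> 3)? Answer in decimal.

944

0b1000011100001 = 1000011100001
→ << 2 (mod 2^13) → 0001110000100 = 900
0x872 = 0100001110010
→ & → 0000000000000 = 0
→ << 1 (mod 2^13) → 0000000000000 = 0
0x1D80 = 1110110000000
→ ^ → 1110110000000 = 7552
→ >> 3 → 0001110110000 = 944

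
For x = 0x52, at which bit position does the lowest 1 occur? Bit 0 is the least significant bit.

1

0x52 = 1010010
Trailing zeros: 1, so the lowest set bit is bit 1 (value 2).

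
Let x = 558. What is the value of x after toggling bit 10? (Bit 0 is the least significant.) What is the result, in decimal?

1582

x = 01000101110
bit 10 is currently 0; toggle it via x ^ (1 << 10) = x ^ 1024
→ 11000101110 = 1582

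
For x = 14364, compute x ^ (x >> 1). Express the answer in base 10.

9234

x = 11100000011100 = 14364
x>>1 = 01110000001110
XOR  = 10010000010010 = 9234
(x ^ (x >> 1) gives the standard binary-reflected Gray code of x.)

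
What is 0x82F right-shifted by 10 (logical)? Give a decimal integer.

2

0x82F = 100000101111
shift right by 10 → 000000000010 = 2
(equivalently, floor(2095 / 1024))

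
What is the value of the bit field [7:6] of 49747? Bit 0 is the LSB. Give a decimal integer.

v = 1100001001010011
Shift right by 6: 1100001001
Mask low 2 bits: 01 = 1

1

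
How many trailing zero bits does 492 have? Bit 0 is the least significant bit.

2

492 = 111101100
Trailing zeros: 2, so the lowest set bit is bit 2 (value 4).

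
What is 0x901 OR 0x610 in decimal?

3857

0x901 = 100100000001
0x610 = 011000010000
 OR → 111100010001 = 3857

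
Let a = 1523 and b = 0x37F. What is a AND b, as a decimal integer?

1523 = 10111110011
0x37F = 01101111111
AND → 00101110011 = 371

371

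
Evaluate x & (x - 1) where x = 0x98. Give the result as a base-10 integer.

144

x = 10011000 = 152
x - 1 = 10010111
AND   = 10010000 = 144
(x & (x - 1) clears the lowest set bit of x.)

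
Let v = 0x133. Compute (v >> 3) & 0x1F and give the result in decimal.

v = 100110011
Shift right by 3: 100110
Mask low 5 bits: 00110 = 6

6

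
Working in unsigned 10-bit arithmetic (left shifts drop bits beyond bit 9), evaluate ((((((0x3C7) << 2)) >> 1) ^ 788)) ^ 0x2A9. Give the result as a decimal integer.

0x3C7 = 1111000111
→ << 2 (mod 2^10) → 1100011100 = 796
→ >> 1 → 0110001110 = 398
788 = 1100010100
→ ^ → 1010011010 = 666
0x2A9 = 1010101001
→ ^ → 0000110011 = 51

51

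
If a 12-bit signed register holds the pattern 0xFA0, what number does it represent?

pattern = 111110100000 (MSB is 1 ⇒ negative)
Invert: 000001011111, add 1 → 000001100000 = 96, so the value is -96.
(Equivalently: 4000 - 2^12 = 4000 - 4096 = -96.)

-96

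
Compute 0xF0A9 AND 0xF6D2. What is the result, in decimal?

61568

0xF0A9 = 1111000010101001
0xF6D2 = 1111011011010010
AND → 1111000010000000 = 61568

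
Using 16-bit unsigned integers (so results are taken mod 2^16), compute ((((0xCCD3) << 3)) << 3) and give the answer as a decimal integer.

0xCCD3 = 1100110011010011
→ << 3 (mod 2^16) → 0110011010011000 = 26264
→ << 3 (mod 2^16) → 0011010011000000 = 13504

13504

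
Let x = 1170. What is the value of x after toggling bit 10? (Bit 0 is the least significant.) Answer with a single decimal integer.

x = 10010010010
bit 10 is currently 1; toggle it via x ^ (1 << 10) = x ^ 1024
→ 00010010010 = 146

146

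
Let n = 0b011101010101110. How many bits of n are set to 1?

9

n = 11101010101110
Count the 1s: 1 + 1 + 1 + 1 + 1 + 1 + 1 + 1 + 1 = 9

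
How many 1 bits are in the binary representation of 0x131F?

0x131F = 1001100011111
Count the 1s: 1 + 1 + 1 + 1 + 1 + 1 + 1 + 1 = 8

8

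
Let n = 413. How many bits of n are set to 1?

413 = 110011101
Count the 1s: 1 + 1 + 1 + 1 + 1 + 1 = 6

6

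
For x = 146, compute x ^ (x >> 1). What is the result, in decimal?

x = 10010010 = 146
x>>1 = 01001001
XOR  = 11011011 = 219
(x ^ (x >> 1) gives the standard binary-reflected Gray code of x.)

219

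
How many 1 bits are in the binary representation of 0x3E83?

8

0x3E83 = 11111010000011
Count the 1s: 1 + 1 + 1 + 1 + 1 + 1 + 1 + 1 = 8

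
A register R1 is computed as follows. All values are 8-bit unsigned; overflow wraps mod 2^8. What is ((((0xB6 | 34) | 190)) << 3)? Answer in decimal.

0xB6 = 10110110
34 = 00100010
→ | → 10110110 = 182
190 = 10111110
→ | → 10111110 = 190
→ << 3 (mod 2^8) → 11110000 = 240

240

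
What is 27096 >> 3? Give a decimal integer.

3387

27096 = 110100111011000
shift right by 3 → 000110100111011 = 3387
(equivalently, floor(27096 / 8))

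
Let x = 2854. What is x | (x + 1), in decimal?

2855

x = 101100100110 = 2854
x + 1 = 101100100111
OR    = 101100100111 = 2855
(x | (x + 1) sets the lowest cleared bit.)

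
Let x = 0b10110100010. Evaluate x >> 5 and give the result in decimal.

45

x = 10110100010
shift right by 5 → 00000101101 = 45
(equivalently, floor(1442 / 32))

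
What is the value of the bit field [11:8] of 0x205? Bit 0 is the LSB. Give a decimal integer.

2

v = 001000000101
Shift right by 8: 0010
Mask low 4 bits: 0010 = 2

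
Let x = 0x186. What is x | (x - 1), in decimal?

391

x = 110000110 = 390
x - 1 = 110000101
OR    = 110000111 = 391
(x | (x - 1) sets all bits below the lowest set bit.)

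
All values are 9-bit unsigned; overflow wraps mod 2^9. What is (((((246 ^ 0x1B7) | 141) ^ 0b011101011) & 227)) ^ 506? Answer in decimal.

246 = 011110110
0x1B7 = 110110111
→ ^ → 101000001 = 321
141 = 010001101
→ | → 111001101 = 461
0b011101011 = 011101011
→ ^ → 100100110 = 294
227 = 011100011
→ & → 000100010 = 34
506 = 111111010
→ ^ → 111011000 = 472

472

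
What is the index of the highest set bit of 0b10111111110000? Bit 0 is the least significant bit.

13

0b10111111110000 = 10111111110000
The topmost 1 is at position 13 (since 2^13 = 8192 ≤ 12272 < 16384).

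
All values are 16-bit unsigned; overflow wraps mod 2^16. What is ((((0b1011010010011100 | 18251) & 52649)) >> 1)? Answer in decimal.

25284

0b1011010010011100 = 1011010010011100
18251 = 0100011101001011
→ | → 1111011111011111 = 63455
52649 = 1100110110101001
→ & → 1100010110001001 = 50569
→ >> 1 → 0110001011000100 = 25284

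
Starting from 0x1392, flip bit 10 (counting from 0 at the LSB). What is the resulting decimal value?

6034

x = 1001110010010
bit 10 is currently 0; toggle it via x ^ (1 << 10) = x ^ 1024
→ 1011110010010 = 6034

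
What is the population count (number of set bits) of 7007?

10

7007 = 1101101011111
Count the 1s: 1 + 1 + 1 + 1 + 1 + 1 + 1 + 1 + 1 + 1 = 10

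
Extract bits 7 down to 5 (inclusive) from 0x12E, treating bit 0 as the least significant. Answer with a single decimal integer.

v = 100101110
Shift right by 5: 1001
Mask low 3 bits: 001 = 1

1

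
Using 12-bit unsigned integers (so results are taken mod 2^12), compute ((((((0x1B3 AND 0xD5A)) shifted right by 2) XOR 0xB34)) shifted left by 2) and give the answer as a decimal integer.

3520

0x1B3 = 000110110011
0xD5A = 110101011010
→ AND → 000100010010 = 274
→ shifted right by 2 → 000001000100 = 68
0xB34 = 101100110100
→ XOR → 101101110000 = 2928
→ shifted left by 2 (mod 2^12) → 110111000000 = 3520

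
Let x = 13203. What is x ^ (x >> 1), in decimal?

x = 11001110010011 = 13203
x>>1 = 01100111001001
XOR  = 10101001011010 = 10842
(x ^ (x >> 1) gives the standard binary-reflected Gray code of x.)

10842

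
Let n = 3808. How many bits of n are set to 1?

3808 = 111011100000
Count the 1s: 1 + 1 + 1 + 1 + 1 + 1 = 6

6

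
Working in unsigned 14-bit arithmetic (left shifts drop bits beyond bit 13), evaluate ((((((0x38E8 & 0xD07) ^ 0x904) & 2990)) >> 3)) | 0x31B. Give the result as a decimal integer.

0x38E8 = 11100011101000
0xD07 = 00110100000111
→ & → 00100000000000 = 2048
0x904 = 00100100000100
→ ^ → 00000100000100 = 260
2990 = 00101110101110
→ & → 00000100000100 = 260
→ >> 3 → 00000000100000 = 32
0x31B = 00001100011011
→ | → 00001100111011 = 827

827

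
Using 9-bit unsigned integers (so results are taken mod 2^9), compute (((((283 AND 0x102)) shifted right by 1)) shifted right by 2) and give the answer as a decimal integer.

283 = 100011011
0x102 = 100000010
→ AND → 100000010 = 258
→ shifted right by 1 → 010000001 = 129
→ shifted right by 2 → 000100000 = 32

32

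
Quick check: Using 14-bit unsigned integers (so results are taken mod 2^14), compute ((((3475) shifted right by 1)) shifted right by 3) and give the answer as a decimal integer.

217

3475 = 00110110010011
→ shifted right by 1 → 00011011001001 = 1737
→ shifted right by 3 → 00000011011001 = 217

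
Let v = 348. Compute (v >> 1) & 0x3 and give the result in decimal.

2

v = 00101011100
Shift right by 1: 0010101110
Mask low 2 bits: 10 = 2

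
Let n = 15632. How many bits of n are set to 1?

15632 = 11110100010000
Count the 1s: 1 + 1 + 1 + 1 + 1 + 1 = 6

6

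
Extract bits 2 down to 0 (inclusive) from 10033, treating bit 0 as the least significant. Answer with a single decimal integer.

v = 10011100110001
Shift right by 0: 10011100110001
Mask low 3 bits: 001 = 1

1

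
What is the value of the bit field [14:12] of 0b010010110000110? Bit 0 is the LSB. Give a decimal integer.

2

v = 010010110000110
Shift right by 12: 010
Mask low 3 bits: 010 = 2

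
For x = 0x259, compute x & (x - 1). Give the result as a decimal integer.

x = 1001011001 = 601
x - 1 = 1001011000
AND   = 1001011000 = 600
(x & (x - 1) clears the lowest set bit of x.)

600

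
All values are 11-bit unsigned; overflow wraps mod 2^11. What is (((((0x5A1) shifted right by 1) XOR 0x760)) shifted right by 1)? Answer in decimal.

0x5A1 = 10110100001
→ shifted right by 1 → 01011010000 = 720
0x760 = 11101100000
→ XOR → 10110110000 = 1456
→ shifted right by 1 → 01011011000 = 728

728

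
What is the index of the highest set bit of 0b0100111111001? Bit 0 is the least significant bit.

0b0100111111001 = 100111111001
The topmost 1 is at position 11 (since 2^11 = 2048 ≤ 2553 < 4096).

11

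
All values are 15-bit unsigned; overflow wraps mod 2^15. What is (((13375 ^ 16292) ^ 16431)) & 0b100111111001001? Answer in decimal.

19328

13375 = 011010000111111
16292 = 011111110100100
→ ^ → 000101110011011 = 2971
16431 = 100000000101111
→ ^ → 100101110110100 = 19380
0b100111111001001 = 100111111001001
→ & → 100101110000000 = 19328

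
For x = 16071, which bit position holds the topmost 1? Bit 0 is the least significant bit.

13

16071 = 11111011000111
The topmost 1 is at position 13 (since 2^13 = 8192 ≤ 16071 < 16384).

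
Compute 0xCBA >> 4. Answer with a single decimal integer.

203

0xCBA = 110010111010
shift right by 4 → 000011001011 = 203
(equivalently, floor(3258 / 16))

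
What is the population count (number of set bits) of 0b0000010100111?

n = 10100111
Count the 1s: 1 + 1 + 1 + 1 + 1 = 5

5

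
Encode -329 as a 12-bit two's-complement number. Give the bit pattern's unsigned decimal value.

329 in 12 bits: 000101001001
Invert: 111010110110
Add 1:  111010110111 = 3767
(Check: 2^12 - 329 = 4096 - 329 = 3767.)

3767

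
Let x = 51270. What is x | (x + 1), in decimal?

51271

x = 1100100001000110 = 51270
x + 1 = 1100100001000111
OR    = 1100100001000111 = 51271
(x | (x + 1) sets the lowest cleared bit.)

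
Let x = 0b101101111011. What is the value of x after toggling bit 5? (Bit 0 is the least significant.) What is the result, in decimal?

2907

x = 101101111011
bit 5 is currently 1; toggle it via x ^ (1 << 5) = x ^ 32
→ 101101011011 = 2907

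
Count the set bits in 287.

6

287 = 100011111
Count the 1s: 1 + 1 + 1 + 1 + 1 + 1 = 6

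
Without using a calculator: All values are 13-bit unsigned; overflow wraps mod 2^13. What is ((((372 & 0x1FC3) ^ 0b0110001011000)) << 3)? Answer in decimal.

2240

372 = 0000101110100
0x1FC3 = 1111111000011
→ & → 0000101000000 = 320
0b0110001011000 = 0110001011000
→ ^ → 0110100011000 = 3352
→ << 3 (mod 2^13) → 0100011000000 = 2240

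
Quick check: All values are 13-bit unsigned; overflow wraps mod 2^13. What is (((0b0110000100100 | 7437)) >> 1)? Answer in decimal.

0b0110000100100 = 0110000100100
7437 = 1110100001101
→ | → 1110100101101 = 7469
→ >> 1 → 0111010010110 = 3734

3734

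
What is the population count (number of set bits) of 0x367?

0x367 = 1101100111
Count the 1s: 1 + 1 + 1 + 1 + 1 + 1 + 1 = 7

7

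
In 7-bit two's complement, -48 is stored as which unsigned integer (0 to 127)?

48 in 7 bits: 0110000
Invert: 1001111
Add 1:  1010000 = 80
(Check: 2^7 - 48 = 128 - 48 = 80.)

80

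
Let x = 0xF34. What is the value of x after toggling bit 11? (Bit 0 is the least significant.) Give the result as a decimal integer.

x = 111100110100
bit 11 is currently 1; toggle it via x ^ (1 << 11) = x ^ 2048
→ 011100110100 = 1844

1844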